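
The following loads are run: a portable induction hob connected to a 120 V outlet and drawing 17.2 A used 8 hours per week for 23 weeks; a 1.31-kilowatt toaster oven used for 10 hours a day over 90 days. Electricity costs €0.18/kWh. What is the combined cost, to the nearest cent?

€280.58

portable induction hob: Power = 17.2 A × 120 V = 2064 W = 2.064 kW
portable induction hob: Runtime = 8 h/week × 23 weeks = 184 h
portable induction hob: 2.064 kW × 184 h = 379.776 kWh
toaster oven: Runtime = 10 h/day × 90 days = 900 h
toaster oven: 1.31 kW × 900 h = 1179 kWh
Total energy = 1558.776 kWh
Cost = 1558.776 × €0.18 = €280.58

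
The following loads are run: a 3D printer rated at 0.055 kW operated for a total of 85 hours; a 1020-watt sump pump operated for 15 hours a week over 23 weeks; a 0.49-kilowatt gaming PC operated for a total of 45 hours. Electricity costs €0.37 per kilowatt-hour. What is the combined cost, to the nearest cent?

3D printer: 0.055 kW × 85 h = 4.675 kWh
sump pump: Runtime = 15 h/week × 23 weeks = 345 h
sump pump: 1.02 kW × 345 h = 351.9 kWh
gaming PC: 0.49 kW × 45 h = 22.05 kWh
Total energy = 378.625 kWh
Cost = 378.625 × €0.37 = €140.09

€140.09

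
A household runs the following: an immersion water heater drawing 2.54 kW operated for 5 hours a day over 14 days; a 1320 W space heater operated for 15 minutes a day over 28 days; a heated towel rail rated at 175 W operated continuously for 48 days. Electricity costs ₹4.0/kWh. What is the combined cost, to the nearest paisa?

immersion water heater: Runtime = 5 h/day × 14 days = 70 h
immersion water heater: 2.54 kW × 70 h = 177.8 kWh
space heater: Runtime = 15 min × 28 = 420 min = 7 h
space heater: 1.32 kW × 7 h = 9.24 kWh
heated towel rail: Runtime = 24 h × 48 = 1152 h
heated towel rail: 0.175 kW × 1152 h = 201.6 kWh
Total energy = 388.64 kWh
Cost = 388.64 × ₹4.0 = ₹1554.56

₹1554.56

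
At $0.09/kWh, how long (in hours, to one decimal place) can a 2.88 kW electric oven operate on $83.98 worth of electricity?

Energy available = $83.98 ÷ $0.09/kWh = 933.1111 kWh
Hours = 933.1111 kWh ÷ 2.88 kW = 324.0 h

324.0 h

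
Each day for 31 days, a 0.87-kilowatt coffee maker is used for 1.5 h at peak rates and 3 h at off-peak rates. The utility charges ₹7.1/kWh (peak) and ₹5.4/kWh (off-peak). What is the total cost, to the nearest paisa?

₹724.14

Peak energy = 0.87 kW × 1.5 h × 31 = 40.455 kWh
Off-peak energy = 0.87 kW × 3 h × 31 = 80.91 kWh
Cost = 40.455 × ₹7.1 + 80.91 × ₹5.4 = ₹287.2305 + ₹436.914 = ₹724.14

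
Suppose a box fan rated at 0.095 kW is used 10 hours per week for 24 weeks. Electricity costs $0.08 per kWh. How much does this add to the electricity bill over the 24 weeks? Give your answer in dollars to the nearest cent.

$1.82

Runtime = 10 h/week × 24 weeks = 240 h
Energy = 0.095 kW × 240 h = 22.8 kWh
Cost = 22.8 kWh × $0.08/kWh = $1.82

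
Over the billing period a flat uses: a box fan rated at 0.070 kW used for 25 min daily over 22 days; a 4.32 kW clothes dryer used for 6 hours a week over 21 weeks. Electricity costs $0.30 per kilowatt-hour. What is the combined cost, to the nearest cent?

$163.49

box fan: Runtime = 25 min × 22 = 550 min = 9.166666… h
box fan: 0.07 kW × 9.166666… h = 0.641666… kWh
clothes dryer: Runtime = 6 h/week × 21 weeks = 126 h
clothes dryer: 4.32 kW × 126 h = 544.32 kWh
Total energy = 544.961666… kWh
Cost = 544.961666… × $0.30 = $163.49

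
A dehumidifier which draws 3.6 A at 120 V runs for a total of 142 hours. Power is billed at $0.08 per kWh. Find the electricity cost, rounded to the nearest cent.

$4.91

Power = 3.6 A × 120 V = 432 W = 0.432 kW
Energy = 0.432 kW × 142 h = 61.344 kWh
Cost = 61.344 kWh × $0.08/kWh = $4.91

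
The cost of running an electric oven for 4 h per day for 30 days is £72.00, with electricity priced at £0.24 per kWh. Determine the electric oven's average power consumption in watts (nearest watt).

2500 W

Energy = £72.00 ÷ £0.24/kWh = 300 kWh
Runtime = 4 h/day × 30 days = 120 h
Power = 300 kWh ÷ 120 h = 2.5 kW = 2500 W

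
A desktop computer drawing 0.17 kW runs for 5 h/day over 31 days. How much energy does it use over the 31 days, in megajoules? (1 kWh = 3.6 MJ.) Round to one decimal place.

Runtime = 5 h/day × 31 days = 155 h
Energy = 0.17 kW × 155 h = 26.35 kWh
= 26.35 × 3.6 MJ = 94.9 MJ

94.9 MJ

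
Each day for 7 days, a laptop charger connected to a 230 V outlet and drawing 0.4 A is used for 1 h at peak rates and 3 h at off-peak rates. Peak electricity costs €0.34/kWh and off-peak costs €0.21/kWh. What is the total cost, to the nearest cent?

€0.62

Power = 0.4 A × 230 V = 92 W = 0.092 kW
Peak energy = 0.092 kW × 1 h × 7 = 0.644 kWh
Off-peak energy = 0.092 kW × 3 h × 7 = 1.932 kWh
Cost = 0.644 × €0.34 + 1.932 × €0.21 = €0.21896 + €0.40572 = €0.62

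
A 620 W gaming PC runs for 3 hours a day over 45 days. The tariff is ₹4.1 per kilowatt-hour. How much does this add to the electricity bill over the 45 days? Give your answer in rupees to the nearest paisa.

₹343.17

Runtime = 3 h/day × 45 days = 135 h
Energy = 0.62 kW × 135 h = 83.7 kWh
Cost = 83.7 kWh × ₹4.1/kWh = ₹343.17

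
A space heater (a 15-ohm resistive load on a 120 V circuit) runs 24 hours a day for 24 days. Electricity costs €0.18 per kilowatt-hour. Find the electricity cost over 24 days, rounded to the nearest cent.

Power = V²/R = 120²/15 = 960 W = 0.96 kW
Runtime = 24 h × 24 = 576 h
Energy = 0.96 kW × 576 h = 552.96 kWh
Cost = 552.96 kWh × €0.18/kWh = €99.53

€99.53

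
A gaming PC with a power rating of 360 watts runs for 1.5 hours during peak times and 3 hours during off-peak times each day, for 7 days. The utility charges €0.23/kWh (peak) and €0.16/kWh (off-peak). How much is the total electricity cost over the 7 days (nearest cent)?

€2.08

Peak energy = 0.36 kW × 1.5 h × 7 = 3.78 kWh
Off-peak energy = 0.36 kW × 3 h × 7 = 7.56 kWh
Cost = 3.78 × €0.23 + 7.56 × €0.16 = €0.8694 + €1.2096 = €2.08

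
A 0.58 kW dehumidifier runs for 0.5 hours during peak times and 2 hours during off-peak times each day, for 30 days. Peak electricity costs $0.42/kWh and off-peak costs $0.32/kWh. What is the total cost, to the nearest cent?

Peak energy = 0.58 kW × 0.5 h × 30 = 8.7 kWh
Off-peak energy = 0.58 kW × 2 h × 30 = 34.8 kWh
Cost = 8.7 × $0.42 + 34.8 × $0.32 = $3.654 + $11.136 = $14.79

$14.79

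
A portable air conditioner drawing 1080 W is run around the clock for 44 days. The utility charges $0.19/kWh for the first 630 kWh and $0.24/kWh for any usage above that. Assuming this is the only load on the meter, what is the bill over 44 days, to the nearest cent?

$242.22

Runtime = 24 h × 44 = 1056 h
Energy = 1.08 kW × 1056 h = 1140.48 kWh
Tier 1 (0–630 kWh): 630 × $0.19 = $119.7
Above 630 kWh: 510.48 × $0.24 = $122.5152
Bill = $242.22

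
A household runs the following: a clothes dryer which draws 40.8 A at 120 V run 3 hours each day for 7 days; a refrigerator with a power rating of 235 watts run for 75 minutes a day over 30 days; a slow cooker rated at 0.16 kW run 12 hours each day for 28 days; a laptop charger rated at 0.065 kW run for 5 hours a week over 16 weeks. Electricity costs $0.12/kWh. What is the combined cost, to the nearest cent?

clothes dryer: Power = 40.8 A × 120 V = 4896 W = 4.896 kW
clothes dryer: Runtime = 3 h/day × 7 days = 21 h
clothes dryer: 4.896 kW × 21 h = 102.816 kWh
refrigerator: Runtime = 75 min × 30 = 2250 min = 37.5 h
refrigerator: 0.235 kW × 37.5 h = 8.8125 kWh
slow cooker: Runtime = 12 h/day × 28 days = 336 h
slow cooker: 0.16 kW × 336 h = 53.76 kWh
laptop charger: Runtime = 5 h/week × 16 weeks = 80 h
laptop charger: 0.065 kW × 80 h = 5.2 kWh
Total energy = 170.5885 kWh
Cost = 170.5885 × $0.12 = $20.47

$20.47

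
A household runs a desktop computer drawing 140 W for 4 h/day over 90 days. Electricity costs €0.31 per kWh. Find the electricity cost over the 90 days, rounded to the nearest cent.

Runtime = 4 h/day × 90 days = 360 h
Energy = 0.14 kW × 360 h = 50.4 kWh
Cost = 50.4 kWh × €0.31/kWh = €15.62

€15.62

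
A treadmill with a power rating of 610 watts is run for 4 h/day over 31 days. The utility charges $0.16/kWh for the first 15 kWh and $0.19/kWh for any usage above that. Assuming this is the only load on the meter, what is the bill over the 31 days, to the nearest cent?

$13.92

Runtime = 4 h/day × 31 days = 124 h
Energy = 0.61 kW × 124 h = 75.64 kWh
Tier 1 (0–15 kWh): 15 × $0.16 = $2.4
Above 15 kWh: 60.64 × $0.19 = $11.5216
Bill = $13.92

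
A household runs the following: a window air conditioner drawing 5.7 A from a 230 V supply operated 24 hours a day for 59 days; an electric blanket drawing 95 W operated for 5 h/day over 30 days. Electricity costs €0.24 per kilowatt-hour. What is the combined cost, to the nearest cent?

€448.95

window air conditioner: Power = 5.7 A × 230 V = 1311 W = 1.311 kW
window air conditioner: Runtime = 24 h × 59 = 1416 h
window air conditioner: 1.311 kW × 1416 h = 1856.376 kWh
electric blanket: Runtime = 5 h/day × 30 days = 150 h
electric blanket: 0.095 kW × 150 h = 14.25 kWh
Total energy = 1870.626 kWh
Cost = 1870.626 × €0.24 = €448.95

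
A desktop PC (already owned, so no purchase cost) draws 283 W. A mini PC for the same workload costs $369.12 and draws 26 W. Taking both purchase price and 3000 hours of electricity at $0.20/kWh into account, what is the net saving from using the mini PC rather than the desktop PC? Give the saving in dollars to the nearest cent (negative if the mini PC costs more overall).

-$214.92

desktop PC: $0.00 + (283/1000) kW × 3000 h × $0.20 = $0.00 + $169.8 = $169.8
mini PC: $369.12 + (26/1000) kW × 3000 h × $0.20 = $369.12 + $15.6 = $384.72
Saving = $169.8 − $384.72 = −$214.92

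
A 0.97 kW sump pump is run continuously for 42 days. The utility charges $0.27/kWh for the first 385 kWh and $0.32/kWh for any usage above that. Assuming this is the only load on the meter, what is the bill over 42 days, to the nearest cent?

$293.63

Runtime = 24 h × 42 = 1008 h
Energy = 0.97 kW × 1008 h = 977.76 kWh
Tier 1 (0–385 kWh): 385 × $0.27 = $103.95
Above 385 kWh: 592.76 × $0.32 = $189.6832
Bill = $293.63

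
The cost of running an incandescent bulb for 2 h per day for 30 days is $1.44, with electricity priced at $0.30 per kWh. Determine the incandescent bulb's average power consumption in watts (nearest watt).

80 W

Energy = $1.44 ÷ $0.30/kWh = 4.8 kWh
Runtime = 2 h/day × 30 days = 60 h
Power = 4.8 kWh ÷ 60 h = 0.08 kW = 80 W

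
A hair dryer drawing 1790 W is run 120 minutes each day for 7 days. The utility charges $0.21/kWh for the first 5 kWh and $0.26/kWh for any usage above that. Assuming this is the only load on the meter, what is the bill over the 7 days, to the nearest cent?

Runtime = 120 min × 7 = 840 min = 14 h
Energy = 1.79 kW × 14 h = 25.06 kWh
Tier 1 (0–5 kWh): 5 × $0.21 = $1.05
Above 5 kWh: 20.06 × $0.26 = $5.2156
Bill = $6.27

$6.27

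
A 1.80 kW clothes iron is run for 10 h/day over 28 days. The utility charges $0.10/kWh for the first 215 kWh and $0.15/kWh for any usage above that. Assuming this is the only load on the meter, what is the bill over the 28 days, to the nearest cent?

$64.85

Runtime = 10 h/day × 28 days = 280 h
Energy = 1.8 kW × 280 h = 504 kWh
Tier 1 (0–215 kWh): 215 × $0.10 = $21.5
Above 215 kWh: 289 × $0.15 = $43.35
Bill = $64.85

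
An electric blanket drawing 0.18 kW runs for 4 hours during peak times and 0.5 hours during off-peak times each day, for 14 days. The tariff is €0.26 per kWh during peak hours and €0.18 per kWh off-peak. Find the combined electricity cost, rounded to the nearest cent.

€2.85

Peak energy = 0.18 kW × 4 h × 14 = 10.08 kWh
Off-peak energy = 0.18 kW × 0.5 h × 14 = 1.26 kWh
Cost = 10.08 × €0.26 + 1.26 × €0.18 = €2.6208 + €0.2268 = €2.85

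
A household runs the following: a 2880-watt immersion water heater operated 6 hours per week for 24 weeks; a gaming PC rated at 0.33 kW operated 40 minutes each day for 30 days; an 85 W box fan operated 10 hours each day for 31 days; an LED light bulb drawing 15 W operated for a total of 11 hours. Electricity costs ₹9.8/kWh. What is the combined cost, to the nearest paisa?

₹4388.78

immersion water heater: Runtime = 6 h/week × 24 weeks = 144 h
immersion water heater: 2.88 kW × 144 h = 414.72 kWh
gaming PC: Runtime = 40 min × 30 = 1200 min = 20 h
gaming PC: 0.33 kW × 20 h = 6.6 kWh
box fan: Runtime = 10 h/day × 31 days = 310 h
box fan: 0.085 kW × 310 h = 26.35 kWh
LED light bulb: 0.015 kW × 11 h = 0.165 kWh
Total energy = 447.835 kWh
Cost = 447.835 × ₹9.8 = ₹4388.78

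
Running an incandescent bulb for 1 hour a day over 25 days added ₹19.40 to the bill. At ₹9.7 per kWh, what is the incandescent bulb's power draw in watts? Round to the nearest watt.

80 W

Energy = ₹19.40 ÷ ₹9.7/kWh = 2 kWh
Runtime = 1 h/day × 25 days = 25 h
Power = 2 kWh ÷ 25 h = 0.08 kW = 80 W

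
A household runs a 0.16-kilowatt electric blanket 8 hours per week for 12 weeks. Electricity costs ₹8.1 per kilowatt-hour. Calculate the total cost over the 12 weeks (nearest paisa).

Runtime = 8 h/week × 12 weeks = 96 h
Energy = 0.16 kW × 96 h = 15.36 kWh
Cost = 15.36 kWh × ₹8.1/kWh = ₹124.42

₹124.42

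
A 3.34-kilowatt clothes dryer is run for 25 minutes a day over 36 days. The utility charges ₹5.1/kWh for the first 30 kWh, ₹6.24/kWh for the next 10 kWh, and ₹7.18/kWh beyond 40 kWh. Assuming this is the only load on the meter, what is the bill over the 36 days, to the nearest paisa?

Runtime = 25 min × 36 = 900 min = 15 h
Energy = 3.34 kW × 15 h = 50.1 kWh
Tier 1 (0–30 kWh): 30 × ₹5.1 = ₹153
Tier 2 (30–40 kWh): 10 × ₹6.24 = ₹62.4
Above 40 kWh: 10.1 × ₹7.18 = ₹72.518
Bill = ₹287.92

₹287.92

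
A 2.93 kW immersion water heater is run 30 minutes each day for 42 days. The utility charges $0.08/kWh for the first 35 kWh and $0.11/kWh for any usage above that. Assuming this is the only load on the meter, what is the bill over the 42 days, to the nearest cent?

$5.72

Runtime = 30 min × 42 = 1260 min = 21 h
Energy = 2.93 kW × 21 h = 61.53 kWh
Tier 1 (0–35 kWh): 35 × $0.08 = $2.8
Above 35 kWh: 26.53 × $0.11 = $2.9183
Bill = $5.72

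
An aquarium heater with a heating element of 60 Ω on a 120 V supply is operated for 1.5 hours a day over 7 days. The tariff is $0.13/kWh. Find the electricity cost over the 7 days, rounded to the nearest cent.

$0.33

Power = V²/R = 120²/60 = 240 W = 0.24 kW
Runtime = 1.5 h/day × 7 days = 10.5 h
Energy = 0.24 kW × 10.5 h = 2.52 kWh
Cost = 2.52 kWh × $0.13/kWh = $0.33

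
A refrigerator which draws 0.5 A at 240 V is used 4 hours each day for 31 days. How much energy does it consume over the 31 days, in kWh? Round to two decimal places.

Power = 0.5 A × 240 V = 120 W = 0.12 kW
Runtime = 4 h/day × 31 days = 124 h
Energy = 0.12 kW × 124 h = 14.88 kWh

14.88 kWh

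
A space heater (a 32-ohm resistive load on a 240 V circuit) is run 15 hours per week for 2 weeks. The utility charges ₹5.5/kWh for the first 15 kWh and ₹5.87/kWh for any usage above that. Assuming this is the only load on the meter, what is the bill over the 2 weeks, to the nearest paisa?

₹311.43

Power = V²/R = 240²/32 = 1800 W = 1.8 kW
Runtime = 15 h/week × 2 weeks = 30 h
Energy = 1.8 kW × 30 h = 54 kWh
Tier 1 (0–15 kWh): 15 × ₹5.5 = ₹82.5
Above 15 kWh: 39 × ₹5.87 = ₹228.93
Bill = ₹311.43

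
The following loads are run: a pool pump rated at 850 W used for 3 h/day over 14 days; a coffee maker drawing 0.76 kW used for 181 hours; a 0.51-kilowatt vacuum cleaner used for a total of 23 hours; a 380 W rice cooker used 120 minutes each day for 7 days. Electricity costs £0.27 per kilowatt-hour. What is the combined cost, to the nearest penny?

£51.38

pool pump: Runtime = 3 h/day × 14 days = 42 h
pool pump: 0.85 kW × 42 h = 35.7 kWh
coffee maker: 0.76 kW × 181 h = 137.56 kWh
vacuum cleaner: 0.51 kW × 23 h = 11.73 kWh
rice cooker: Runtime = 120 min × 7 = 840 min = 14 h
rice cooker: 0.38 kW × 14 h = 5.32 kWh
Total energy = 190.31 kWh
Cost = 190.31 × £0.27 = £51.38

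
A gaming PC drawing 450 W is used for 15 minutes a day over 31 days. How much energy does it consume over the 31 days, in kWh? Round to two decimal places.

3.49 kWh

Runtime = 15 min × 31 = 465 min = 7.75 h
Energy = 0.45 kW × 7.75 h = 3.4875 kWh ≈ 3.49 kWh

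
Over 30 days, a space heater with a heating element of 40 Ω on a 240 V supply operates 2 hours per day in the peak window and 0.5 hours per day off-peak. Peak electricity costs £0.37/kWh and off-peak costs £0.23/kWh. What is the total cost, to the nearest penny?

£36.94

Power = V²/R = 240²/40 = 1440 W = 1.44 kW
Peak energy = 1.44 kW × 2 h × 30 = 86.4 kWh
Off-peak energy = 1.44 kW × 0.5 h × 30 = 21.6 kWh
Cost = 86.4 × £0.37 + 21.6 × £0.23 = £31.968 + £4.968 = £36.94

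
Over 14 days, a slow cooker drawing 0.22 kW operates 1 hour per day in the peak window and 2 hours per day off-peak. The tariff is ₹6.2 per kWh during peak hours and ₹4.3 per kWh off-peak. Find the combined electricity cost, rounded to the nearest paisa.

₹45.58

Peak energy = 0.22 kW × 1 h × 14 = 3.08 kWh
Off-peak energy = 0.22 kW × 2 h × 14 = 6.16 kWh
Cost = 3.08 × ₹6.2 + 6.16 × ₹4.3 = ₹19.096 + ₹26.488 = ₹45.58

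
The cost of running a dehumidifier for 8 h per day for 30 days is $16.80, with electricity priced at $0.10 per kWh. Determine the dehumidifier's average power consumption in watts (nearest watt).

700 W

Energy = $16.80 ÷ $0.10/kWh = 168 kWh
Runtime = 8 h/day × 30 days = 240 h
Power = 168 kWh ÷ 240 h = 0.7 kW = 700 W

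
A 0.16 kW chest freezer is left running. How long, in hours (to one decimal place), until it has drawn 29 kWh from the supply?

181.3 h

Hours = 29 kWh ÷ 0.16 kW = 181.3 h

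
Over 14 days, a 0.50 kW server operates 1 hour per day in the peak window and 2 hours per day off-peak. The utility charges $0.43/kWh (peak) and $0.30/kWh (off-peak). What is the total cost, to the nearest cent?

$7.21

Peak energy = 0.5 kW × 1 h × 14 = 7 kWh
Off-peak energy = 0.5 kW × 2 h × 14 = 14 kWh
Cost = 7 × $0.43 + 14 × $0.30 = $3.01 + $4.2 = $7.21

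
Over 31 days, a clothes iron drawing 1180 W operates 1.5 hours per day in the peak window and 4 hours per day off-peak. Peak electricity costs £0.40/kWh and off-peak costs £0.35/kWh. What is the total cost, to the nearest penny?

Peak energy = 1.18 kW × 1.5 h × 31 = 54.87 kWh
Off-peak energy = 1.18 kW × 4 h × 31 = 146.32 kWh
Cost = 54.87 × £0.40 + 146.32 × £0.35 = £21.948 + £51.212 = £73.16

£73.16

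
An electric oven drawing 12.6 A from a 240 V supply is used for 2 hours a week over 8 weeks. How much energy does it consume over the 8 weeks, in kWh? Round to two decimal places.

48.38 kWh

Power = 12.6 A × 240 V = 3024 W = 3.024 kW
Runtime = 2 h/week × 8 weeks = 16 h
Energy = 3.024 kW × 16 h = 48.384 kWh ≈ 48.38 kWh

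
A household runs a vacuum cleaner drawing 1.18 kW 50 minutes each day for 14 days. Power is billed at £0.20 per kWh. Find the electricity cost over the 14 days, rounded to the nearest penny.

Runtime = 50 min × 14 = 700 min = 11.666666… h
Energy = 1.18 kW × 11.666666… h = 13.766666… kWh
Cost = 13.766666… kWh × £0.20/kWh = £2.75

£2.75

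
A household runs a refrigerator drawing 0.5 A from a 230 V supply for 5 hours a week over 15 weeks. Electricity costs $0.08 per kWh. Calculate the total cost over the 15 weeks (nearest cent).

Power = 0.5 A × 230 V = 115 W = 0.115 kW
Runtime = 5 h/week × 15 weeks = 75 h
Energy = 0.115 kW × 75 h = 8.625 kWh
Cost = 8.625 kWh × $0.08/kWh = $0.69

$0.69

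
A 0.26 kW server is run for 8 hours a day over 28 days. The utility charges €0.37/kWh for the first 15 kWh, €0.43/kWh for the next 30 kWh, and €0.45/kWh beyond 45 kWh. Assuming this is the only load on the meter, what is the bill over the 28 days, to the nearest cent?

€24.41

Runtime = 8 h/day × 28 days = 224 h
Energy = 0.26 kW × 224 h = 58.24 kWh
Tier 1 (0–15 kWh): 15 × €0.37 = €5.55
Tier 2 (15–45 kWh): 30 × €0.43 = €12.9
Above 45 kWh: 13.24 × €0.45 = €5.958
Bill = €24.41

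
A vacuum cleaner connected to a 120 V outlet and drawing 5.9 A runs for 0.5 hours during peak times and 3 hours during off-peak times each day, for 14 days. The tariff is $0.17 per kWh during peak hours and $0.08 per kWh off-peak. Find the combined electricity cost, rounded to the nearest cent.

Power = 5.9 A × 120 V = 708 W = 0.708 kW
Peak energy = 0.708 kW × 0.5 h × 14 = 4.956 kWh
Off-peak energy = 0.708 kW × 3 h × 14 = 29.736 kWh
Cost = 4.956 × $0.17 + 29.736 × $0.08 = $0.84252 + $2.37888 = $3.22

$3.22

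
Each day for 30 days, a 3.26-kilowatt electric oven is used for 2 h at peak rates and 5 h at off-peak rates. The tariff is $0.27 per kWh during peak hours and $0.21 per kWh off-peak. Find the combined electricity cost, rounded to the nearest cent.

Peak energy = 3.26 kW × 2 h × 30 = 195.6 kWh
Off-peak energy = 3.26 kW × 5 h × 30 = 489 kWh
Cost = 195.6 × $0.27 + 489 × $0.21 = $52.812 + $102.69 = $155.50

$155.50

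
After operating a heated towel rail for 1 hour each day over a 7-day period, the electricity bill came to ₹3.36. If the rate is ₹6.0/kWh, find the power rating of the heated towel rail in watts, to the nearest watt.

80 W

Energy = ₹3.36 ÷ ₹6.0/kWh = 0.56 kWh
Runtime = 1 h/day × 7 days = 7 h
Power = 0.56 kWh ÷ 7 h = 0.08 kW = 80 W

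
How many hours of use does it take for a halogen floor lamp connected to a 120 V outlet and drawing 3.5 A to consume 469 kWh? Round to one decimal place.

Power = 3.5 A × 120 V = 420 W = 0.42 kW
Hours = 469 kWh ÷ 0.42 kW = 1116.7 h

1116.7 h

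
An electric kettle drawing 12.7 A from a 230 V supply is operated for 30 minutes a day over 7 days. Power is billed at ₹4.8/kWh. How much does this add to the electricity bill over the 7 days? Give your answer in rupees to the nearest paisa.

₹49.07

Power = 12.7 A × 230 V = 2921 W = 2.921 kW
Runtime = 30 min × 7 = 210 min = 3.5 h
Energy = 2.921 kW × 3.5 h = 10.2235 kWh
Cost = 10.2235 kWh × ₹4.8/kWh = ₹49.07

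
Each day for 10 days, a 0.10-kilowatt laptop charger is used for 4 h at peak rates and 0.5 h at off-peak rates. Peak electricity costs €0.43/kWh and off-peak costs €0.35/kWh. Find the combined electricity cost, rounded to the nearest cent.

€1.90

Peak energy = 0.1 kW × 4 h × 10 = 4 kWh
Off-peak energy = 0.1 kW × 0.5 h × 10 = 0.5 kWh
Cost = 4 × €0.43 + 0.5 × €0.35 = €1.72 + €0.175 = €1.90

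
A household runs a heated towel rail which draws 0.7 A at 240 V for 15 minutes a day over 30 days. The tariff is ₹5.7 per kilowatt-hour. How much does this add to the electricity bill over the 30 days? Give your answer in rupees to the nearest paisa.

Power = 0.7 A × 240 V = 168 W = 0.168 kW
Runtime = 15 min × 30 = 450 min = 7.5 h
Energy = 0.168 kW × 7.5 h = 1.26 kWh
Cost = 1.26 kWh × ₹5.7/kWh = ₹7.18

₹7.18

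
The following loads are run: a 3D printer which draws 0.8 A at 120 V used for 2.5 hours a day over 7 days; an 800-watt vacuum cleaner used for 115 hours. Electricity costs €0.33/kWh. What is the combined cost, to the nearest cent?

€30.91

3D printer: Power = 0.8 A × 120 V = 96 W = 0.096 kW
3D printer: Runtime = 2.5 h/day × 7 days = 17.5 h
3D printer: 0.096 kW × 17.5 h = 1.68 kWh
vacuum cleaner: 0.8 kW × 115 h = 92 kWh
Total energy = 93.68 kWh
Cost = 93.68 × €0.33 = €30.91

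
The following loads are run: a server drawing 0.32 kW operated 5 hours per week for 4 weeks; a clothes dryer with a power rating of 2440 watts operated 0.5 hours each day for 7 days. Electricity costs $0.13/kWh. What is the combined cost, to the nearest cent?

$1.94

server: Runtime = 5 h/week × 4 weeks = 20 h
server: 0.32 kW × 20 h = 6.4 kWh
clothes dryer: Runtime = 0.5 h/day × 7 days = 3.5 h
clothes dryer: 2.44 kW × 3.5 h = 8.54 kWh
Total energy = 14.94 kWh
Cost = 14.94 × $0.13 = $1.94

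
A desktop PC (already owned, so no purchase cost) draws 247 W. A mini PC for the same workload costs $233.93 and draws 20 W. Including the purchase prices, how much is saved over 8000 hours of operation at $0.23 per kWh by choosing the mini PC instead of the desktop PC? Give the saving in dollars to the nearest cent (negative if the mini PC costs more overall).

$183.75

desktop PC: $0.00 + (247/1000) kW × 8000 h × $0.23 = $0.00 + $454.48 = $454.48
mini PC: $233.93 + (20/1000) kW × 8000 h × $0.23 = $233.93 + $36.8 = $270.73
Saving = $454.48 − $270.73 = $183.75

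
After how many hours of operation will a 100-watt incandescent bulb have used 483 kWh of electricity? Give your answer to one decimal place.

4830.0 h

Hours = 483 kWh ÷ 0.1 kW = 4830.0 h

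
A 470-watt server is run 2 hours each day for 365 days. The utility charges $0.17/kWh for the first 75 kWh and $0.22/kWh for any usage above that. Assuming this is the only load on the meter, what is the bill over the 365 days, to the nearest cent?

$71.73

Runtime = 2 h/day × 365 days = 730 h
Energy = 0.47 kW × 730 h = 343.1 kWh
Tier 1 (0–75 kWh): 75 × $0.17 = $12.75
Above 75 kWh: 268.1 × $0.22 = $58.982
Bill = $71.73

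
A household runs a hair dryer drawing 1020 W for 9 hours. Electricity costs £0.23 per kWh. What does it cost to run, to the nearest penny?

£2.11

Energy = 1.02 kW × 9 h = 9.18 kWh
Cost = 9.18 kWh × £0.23/kWh = £2.11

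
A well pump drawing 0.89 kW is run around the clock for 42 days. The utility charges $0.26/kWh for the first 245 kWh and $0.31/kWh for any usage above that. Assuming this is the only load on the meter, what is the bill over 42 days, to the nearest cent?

$265.86

Runtime = 24 h × 42 = 1008 h
Energy = 0.89 kW × 1008 h = 897.12 kWh
Tier 1 (0–245 kWh): 245 × $0.26 = $63.7
Above 245 kWh: 652.12 × $0.31 = $202.1572
Bill = $265.86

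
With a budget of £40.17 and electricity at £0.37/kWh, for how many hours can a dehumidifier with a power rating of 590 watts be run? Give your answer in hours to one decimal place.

Energy available = £40.17 ÷ £0.37/kWh = 108.5676 kWh
Hours = 108.5676 kWh ÷ 0.59 kW = 184.0 h

184.0 h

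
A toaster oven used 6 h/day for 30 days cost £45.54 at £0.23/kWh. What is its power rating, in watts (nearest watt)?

1100 W

Energy = £45.54 ÷ £0.23/kWh = 198 kWh
Runtime = 6 h/day × 30 days = 180 h
Power = 198 kWh ÷ 180 h = 1.1 kW = 1100 W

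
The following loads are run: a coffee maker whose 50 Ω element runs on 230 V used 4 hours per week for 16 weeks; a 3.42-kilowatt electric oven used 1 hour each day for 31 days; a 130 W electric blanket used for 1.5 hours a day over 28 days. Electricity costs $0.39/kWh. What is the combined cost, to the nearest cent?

coffee maker: Power = V²/R = 230²/50 = 1058 W = 1.058 kW
coffee maker: Runtime = 4 h/week × 16 weeks = 64 h
coffee maker: 1.058 kW × 64 h = 67.712 kWh
electric oven: Runtime = 1 h/day × 31 days = 31 h
electric oven: 3.42 kW × 31 h = 106.02 kWh
electric blanket: Runtime = 1.5 h/day × 28 days = 42 h
electric blanket: 0.13 kW × 42 h = 5.46 kWh
Total energy = 179.192 kWh
Cost = 179.192 × $0.39 = $69.88

$69.88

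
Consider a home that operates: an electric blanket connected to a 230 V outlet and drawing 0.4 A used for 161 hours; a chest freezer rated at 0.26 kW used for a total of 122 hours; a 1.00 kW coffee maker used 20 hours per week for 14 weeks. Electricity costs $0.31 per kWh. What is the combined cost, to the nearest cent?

electric blanket: Power = 0.4 A × 230 V = 92 W = 0.092 kW
electric blanket: 0.092 kW × 161 h = 14.812 kWh
chest freezer: 0.26 kW × 122 h = 31.72 kWh
coffee maker: Runtime = 20 h/week × 14 weeks = 280 h
coffee maker: 1 kW × 280 h = 280 kWh
Total energy = 326.532 kWh
Cost = 326.532 × $0.31 = $101.22

$101.22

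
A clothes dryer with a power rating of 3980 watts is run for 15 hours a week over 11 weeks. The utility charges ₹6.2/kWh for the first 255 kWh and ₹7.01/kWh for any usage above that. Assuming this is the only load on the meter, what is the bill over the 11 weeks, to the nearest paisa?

₹4396.92

Runtime = 15 h/week × 11 weeks = 165 h
Energy = 3.98 kW × 165 h = 656.7 kWh
Tier 1 (0–255 kWh): 255 × ₹6.2 = ₹1581
Above 255 kWh: 401.7 × ₹7.01 = ₹2815.917
Bill = ₹4396.92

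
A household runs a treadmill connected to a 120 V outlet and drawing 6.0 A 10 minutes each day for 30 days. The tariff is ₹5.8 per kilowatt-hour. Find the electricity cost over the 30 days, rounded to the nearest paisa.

Power = 6.0 A × 120 V = 720 W = 0.72 kW
Runtime = 10 min × 30 = 300 min = 5 h
Energy = 0.72 kW × 5 h = 3.6 kWh
Cost = 3.6 kWh × ₹5.8/kWh = ₹20.88

₹20.88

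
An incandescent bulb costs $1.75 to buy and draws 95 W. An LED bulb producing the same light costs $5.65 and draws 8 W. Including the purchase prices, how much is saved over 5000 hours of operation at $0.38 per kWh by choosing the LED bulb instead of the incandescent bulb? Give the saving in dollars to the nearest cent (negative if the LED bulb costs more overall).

incandescent bulb: $1.75 + (95/1000) kW × 5000 h × $0.38 = $1.75 + $180.5 = $182.25
LED bulb: $5.65 + (8/1000) kW × 5000 h × $0.38 = $5.65 + $15.2 = $20.85
Saving = $182.25 − $20.85 = $161.4

$161.40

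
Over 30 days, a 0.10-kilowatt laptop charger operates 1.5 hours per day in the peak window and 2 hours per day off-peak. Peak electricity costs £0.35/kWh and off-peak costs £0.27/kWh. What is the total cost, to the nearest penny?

£3.20

Peak energy = 0.1 kW × 1.5 h × 30 = 4.5 kWh
Off-peak energy = 0.1 kW × 2 h × 30 = 6 kWh
Cost = 4.5 × £0.35 + 6 × £0.27 = £1.575 + £1.62 = £3.20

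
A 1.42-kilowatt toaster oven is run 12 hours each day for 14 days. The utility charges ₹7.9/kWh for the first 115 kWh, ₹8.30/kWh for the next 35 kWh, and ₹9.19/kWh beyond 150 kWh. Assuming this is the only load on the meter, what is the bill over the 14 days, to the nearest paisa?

Runtime = 12 h/day × 14 days = 168 h
Energy = 1.42 kW × 168 h = 238.56 kWh
Tier 1 (0–115 kWh): 115 × ₹7.9 = ₹908.5
Tier 2 (115–150 kWh): 35 × ₹8.30 = ₹290.5
Above 150 kWh: 88.56 × ₹9.19 = ₹813.8664
Bill = ₹2012.87

₹2012.87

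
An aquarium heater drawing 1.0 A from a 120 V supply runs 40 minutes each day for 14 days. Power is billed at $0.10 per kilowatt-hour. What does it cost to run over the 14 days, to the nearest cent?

$0.11

Power = 1.0 A × 120 V = 120 W = 0.12 kW
Runtime = 40 min × 14 = 560 min = 9.333333… h
Energy = 0.12 kW × 9.333333… h = 1.12 kWh
Cost = 1.12 kWh × $0.10/kWh = $0.11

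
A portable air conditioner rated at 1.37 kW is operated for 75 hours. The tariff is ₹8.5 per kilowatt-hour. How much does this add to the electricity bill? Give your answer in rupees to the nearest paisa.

₹873.38

Energy = 1.37 kW × 75 h = 102.75 kWh
Cost = 102.75 kWh × ₹8.5/kWh = ₹873.38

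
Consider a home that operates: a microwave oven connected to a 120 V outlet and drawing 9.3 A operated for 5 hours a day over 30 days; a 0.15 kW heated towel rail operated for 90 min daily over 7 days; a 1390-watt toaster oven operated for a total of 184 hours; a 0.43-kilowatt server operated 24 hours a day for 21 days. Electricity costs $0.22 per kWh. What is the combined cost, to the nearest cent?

$141.12

microwave oven: Power = 9.3 A × 120 V = 1116 W = 1.116 kW
microwave oven: Runtime = 5 h/day × 30 days = 150 h
microwave oven: 1.116 kW × 150 h = 167.4 kWh
heated towel rail: Runtime = 90 min × 7 = 630 min = 10.5 h
heated towel rail: 0.15 kW × 10.5 h = 1.575 kWh
toaster oven: 1.39 kW × 184 h = 255.76 kWh
server: Runtime = 24 h × 21 = 504 h
server: 0.43 kW × 504 h = 216.72 kWh
Total energy = 641.455 kWh
Cost = 641.455 × $0.22 = $141.12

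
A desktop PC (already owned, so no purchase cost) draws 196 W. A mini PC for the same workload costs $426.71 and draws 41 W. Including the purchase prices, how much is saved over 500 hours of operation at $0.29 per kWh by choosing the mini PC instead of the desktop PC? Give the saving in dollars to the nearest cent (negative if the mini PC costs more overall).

-$404.24

desktop PC: $0.00 + (196/1000) kW × 500 h × $0.29 = $0.00 + $28.42 = $28.42
mini PC: $426.71 + (41/1000) kW × 500 h × $0.29 = $426.71 + $5.945 = $432.655
Saving = $28.42 − $432.655 = −$404.235 → -$404.24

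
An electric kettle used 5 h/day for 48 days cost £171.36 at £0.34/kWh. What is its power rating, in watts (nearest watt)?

2100 W

Energy = £171.36 ÷ £0.34/kWh = 504 kWh
Runtime = 5 h/day × 48 days = 240 h
Power = 504 kWh ÷ 240 h = 2.1 kW = 2100 W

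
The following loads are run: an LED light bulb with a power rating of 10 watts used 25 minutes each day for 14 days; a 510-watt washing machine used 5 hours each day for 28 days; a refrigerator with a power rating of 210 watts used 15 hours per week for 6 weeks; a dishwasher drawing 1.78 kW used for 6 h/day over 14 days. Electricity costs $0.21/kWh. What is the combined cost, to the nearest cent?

LED light bulb: Runtime = 25 min × 14 = 350 min = 5.833333… h
LED light bulb: 0.01 kW × 5.833333… h = 0.058333… kWh
washing machine: Runtime = 5 h/day × 28 days = 140 h
washing machine: 0.51 kW × 140 h = 71.4 kWh
refrigerator: Runtime = 15 h/week × 6 weeks = 90 h
refrigerator: 0.21 kW × 90 h = 18.9 kWh
dishwasher: Runtime = 6 h/day × 14 days = 84 h
dishwasher: 1.78 kW × 84 h = 149.52 kWh
Total energy = 239.878333… kWh
Cost = 239.878333… × $0.21 = $50.37

$50.37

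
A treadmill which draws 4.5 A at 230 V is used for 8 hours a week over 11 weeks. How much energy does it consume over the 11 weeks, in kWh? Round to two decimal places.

Power = 4.5 A × 230 V = 1035 W = 1.035 kW
Runtime = 8 h/week × 11 weeks = 88 h
Energy = 1.035 kW × 88 h = 91.08 kWh

91.08 kWh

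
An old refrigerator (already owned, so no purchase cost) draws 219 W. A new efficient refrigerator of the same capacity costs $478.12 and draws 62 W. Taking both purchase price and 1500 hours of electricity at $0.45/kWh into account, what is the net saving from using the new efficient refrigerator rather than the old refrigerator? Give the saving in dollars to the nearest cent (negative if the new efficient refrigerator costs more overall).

old refrigerator: $0.00 + (219/1000) kW × 1500 h × $0.45 = $0.00 + $147.825 = $147.825
new efficient refrigerator: $478.12 + (62/1000) kW × 1500 h × $0.45 = $478.12 + $41.85 = $519.97
Saving = $147.825 − $519.97 = −$372.145 → -$372.15

-$372.15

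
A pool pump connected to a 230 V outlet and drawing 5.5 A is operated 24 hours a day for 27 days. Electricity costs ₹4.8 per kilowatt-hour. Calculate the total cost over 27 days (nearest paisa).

₹3934.66

Power = 5.5 A × 230 V = 1265 W = 1.265 kW
Runtime = 24 h × 27 = 648 h
Energy = 1.265 kW × 648 h = 819.72 kWh
Cost = 819.72 kWh × ₹4.8/kWh = ₹3934.66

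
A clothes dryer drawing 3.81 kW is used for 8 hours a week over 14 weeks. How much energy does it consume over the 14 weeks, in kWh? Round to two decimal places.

426.72 kWh

Runtime = 8 h/week × 14 weeks = 112 h
Energy = 3.81 kW × 112 h = 426.72 kWh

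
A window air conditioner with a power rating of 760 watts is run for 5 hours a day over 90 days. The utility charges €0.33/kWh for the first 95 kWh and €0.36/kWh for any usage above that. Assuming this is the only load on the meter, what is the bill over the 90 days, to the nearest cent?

Runtime = 5 h/day × 90 days = 450 h
Energy = 0.76 kW × 450 h = 342 kWh
Tier 1 (0–95 kWh): 95 × €0.33 = €31.35
Above 95 kWh: 247 × €0.36 = €88.92
Bill = €120.27

€120.27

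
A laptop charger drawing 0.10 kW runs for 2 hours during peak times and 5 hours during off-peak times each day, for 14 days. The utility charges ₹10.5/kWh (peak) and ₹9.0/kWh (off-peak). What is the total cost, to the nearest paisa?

₹92.40

Peak energy = 0.1 kW × 2 h × 14 = 2.8 kWh
Off-peak energy = 0.1 kW × 5 h × 14 = 7 kWh
Cost = 2.8 × ₹10.5 + 7 × ₹9.0 = ₹29.4 + ₹63 = ₹92.40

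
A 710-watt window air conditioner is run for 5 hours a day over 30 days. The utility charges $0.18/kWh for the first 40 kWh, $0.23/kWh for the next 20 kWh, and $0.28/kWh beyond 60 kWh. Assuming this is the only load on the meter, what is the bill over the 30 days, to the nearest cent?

$24.82

Runtime = 5 h/day × 30 days = 150 h
Energy = 0.71 kW × 150 h = 106.5 kWh
Tier 1 (0–40 kWh): 40 × $0.18 = $7.2
Tier 2 (40–60 kWh): 20 × $0.23 = $4.6
Above 60 kWh: 46.5 × $0.28 = $13.02
Bill = $24.82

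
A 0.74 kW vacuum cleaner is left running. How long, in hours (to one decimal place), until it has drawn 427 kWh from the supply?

Hours = 427 kWh ÷ 0.74 kW = 577.0 h

577.0 h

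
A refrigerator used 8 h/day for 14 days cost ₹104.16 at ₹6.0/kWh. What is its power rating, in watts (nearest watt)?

155 W

Energy = ₹104.16 ÷ ₹6.0/kWh = 17.36 kWh
Runtime = 8 h/day × 14 days = 112 h
Power = 17.36 kWh ÷ 112 h = 0.155 kW = 155 W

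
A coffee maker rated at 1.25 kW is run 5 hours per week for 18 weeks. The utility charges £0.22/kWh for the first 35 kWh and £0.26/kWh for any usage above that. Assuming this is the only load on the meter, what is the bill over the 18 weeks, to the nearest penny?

Runtime = 5 h/week × 18 weeks = 90 h
Energy = 1.25 kW × 90 h = 112.5 kWh
Tier 1 (0–35 kWh): 35 × £0.22 = £7.7
Above 35 kWh: 77.5 × £0.26 = £20.15
Bill = £27.85

£27.85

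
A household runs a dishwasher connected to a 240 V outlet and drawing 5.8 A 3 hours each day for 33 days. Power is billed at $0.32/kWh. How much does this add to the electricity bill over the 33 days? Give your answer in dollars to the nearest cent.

$44.10

Power = 5.8 A × 240 V = 1392 W = 1.392 kW
Runtime = 3 h/day × 33 days = 99 h
Energy = 1.392 kW × 99 h = 137.808 kWh
Cost = 137.808 kWh × $0.32/kWh = $44.10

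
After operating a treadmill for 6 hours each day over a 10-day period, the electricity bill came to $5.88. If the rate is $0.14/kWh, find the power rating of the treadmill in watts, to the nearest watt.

Energy = $5.88 ÷ $0.14/kWh = 42 kWh
Runtime = 6 h/day × 10 days = 60 h
Power = 42 kWh ÷ 60 h = 0.7 kW = 700 W

700 W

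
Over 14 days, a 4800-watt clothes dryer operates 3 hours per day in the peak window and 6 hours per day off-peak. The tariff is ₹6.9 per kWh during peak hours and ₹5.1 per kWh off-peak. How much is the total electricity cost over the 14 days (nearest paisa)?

₹3447.36

Peak energy = 4.8 kW × 3 h × 14 = 201.6 kWh
Off-peak energy = 4.8 kW × 6 h × 14 = 403.2 kWh
Cost = 201.6 × ₹6.9 + 403.2 × ₹5.1 = ₹1391.04 + ₹2056.32 = ₹3447.36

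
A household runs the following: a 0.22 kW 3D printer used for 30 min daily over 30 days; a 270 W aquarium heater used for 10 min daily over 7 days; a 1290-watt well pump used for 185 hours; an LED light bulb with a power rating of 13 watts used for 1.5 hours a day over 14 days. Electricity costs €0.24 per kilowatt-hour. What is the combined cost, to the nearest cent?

€58.21

3D printer: Runtime = 30 min × 30 = 900 min = 15 h
3D printer: 0.22 kW × 15 h = 3.3 kWh
aquarium heater: Runtime = 10 min × 7 = 70 min = 1.166666… h
aquarium heater: 0.27 kW × 1.166666… h = 0.315 kWh
well pump: 1.29 kW × 185 h = 238.65 kWh
LED light bulb: Runtime = 1.5 h/day × 14 days = 21 h
LED light bulb: 0.013 kW × 21 h = 0.273 kWh
Total energy = 242.538 kWh
Cost = 242.538 × €0.24 = €58.21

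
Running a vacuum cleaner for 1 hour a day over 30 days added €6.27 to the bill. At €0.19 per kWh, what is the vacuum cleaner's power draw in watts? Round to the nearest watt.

Energy = €6.27 ÷ €0.19/kWh = 33 kWh
Runtime = 1 h/day × 30 days = 30 h
Power = 33 kWh ÷ 30 h = 1.1 kW = 1100 W

1100 W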